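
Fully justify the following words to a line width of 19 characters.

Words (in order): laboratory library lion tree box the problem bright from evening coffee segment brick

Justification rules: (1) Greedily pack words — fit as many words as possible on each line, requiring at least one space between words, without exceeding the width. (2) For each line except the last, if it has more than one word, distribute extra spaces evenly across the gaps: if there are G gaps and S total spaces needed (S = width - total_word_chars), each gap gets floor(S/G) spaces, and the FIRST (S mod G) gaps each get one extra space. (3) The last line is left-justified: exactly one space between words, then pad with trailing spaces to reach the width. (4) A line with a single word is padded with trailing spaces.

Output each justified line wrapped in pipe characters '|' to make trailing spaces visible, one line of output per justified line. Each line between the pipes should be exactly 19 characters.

Answer: |laboratory  library|
|lion  tree  box the|
|problem bright from|
|evening      coffee|
|segment brick      |

Derivation:
Line 1: ['laboratory', 'library'] (min_width=18, slack=1)
Line 2: ['lion', 'tree', 'box', 'the'] (min_width=17, slack=2)
Line 3: ['problem', 'bright', 'from'] (min_width=19, slack=0)
Line 4: ['evening', 'coffee'] (min_width=14, slack=5)
Line 5: ['segment', 'brick'] (min_width=13, slack=6)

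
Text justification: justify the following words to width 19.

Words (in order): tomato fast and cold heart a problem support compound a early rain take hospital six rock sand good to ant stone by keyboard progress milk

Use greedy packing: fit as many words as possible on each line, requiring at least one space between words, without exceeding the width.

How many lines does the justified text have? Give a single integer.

Answer: 9

Derivation:
Line 1: ['tomato', 'fast', 'and'] (min_width=15, slack=4)
Line 2: ['cold', 'heart', 'a'] (min_width=12, slack=7)
Line 3: ['problem', 'support'] (min_width=15, slack=4)
Line 4: ['compound', 'a', 'early'] (min_width=16, slack=3)
Line 5: ['rain', 'take', 'hospital'] (min_width=18, slack=1)
Line 6: ['six', 'rock', 'sand', 'good'] (min_width=18, slack=1)
Line 7: ['to', 'ant', 'stone', 'by'] (min_width=15, slack=4)
Line 8: ['keyboard', 'progress'] (min_width=17, slack=2)
Line 9: ['milk'] (min_width=4, slack=15)
Total lines: 9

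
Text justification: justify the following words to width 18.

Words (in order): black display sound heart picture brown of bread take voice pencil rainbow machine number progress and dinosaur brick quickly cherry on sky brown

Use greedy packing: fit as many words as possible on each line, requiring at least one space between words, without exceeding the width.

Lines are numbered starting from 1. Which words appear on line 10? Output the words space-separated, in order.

Line 1: ['black', 'display'] (min_width=13, slack=5)
Line 2: ['sound', 'heart'] (min_width=11, slack=7)
Line 3: ['picture', 'brown', 'of'] (min_width=16, slack=2)
Line 4: ['bread', 'take', 'voice'] (min_width=16, slack=2)
Line 5: ['pencil', 'rainbow'] (min_width=14, slack=4)
Line 6: ['machine', 'number'] (min_width=14, slack=4)
Line 7: ['progress', 'and'] (min_width=12, slack=6)
Line 8: ['dinosaur', 'brick'] (min_width=14, slack=4)
Line 9: ['quickly', 'cherry', 'on'] (min_width=17, slack=1)
Line 10: ['sky', 'brown'] (min_width=9, slack=9)

Answer: sky brown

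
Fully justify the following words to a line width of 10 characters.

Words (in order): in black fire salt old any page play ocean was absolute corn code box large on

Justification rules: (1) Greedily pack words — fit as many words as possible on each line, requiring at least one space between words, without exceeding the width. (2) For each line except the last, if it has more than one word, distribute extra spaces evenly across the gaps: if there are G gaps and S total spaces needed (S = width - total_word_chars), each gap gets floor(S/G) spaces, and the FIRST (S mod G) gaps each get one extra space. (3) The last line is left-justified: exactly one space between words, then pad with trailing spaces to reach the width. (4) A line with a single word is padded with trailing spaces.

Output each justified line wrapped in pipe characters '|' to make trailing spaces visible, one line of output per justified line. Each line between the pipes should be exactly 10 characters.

Line 1: ['in', 'black'] (min_width=8, slack=2)
Line 2: ['fire', 'salt'] (min_width=9, slack=1)
Line 3: ['old', 'any'] (min_width=7, slack=3)
Line 4: ['page', 'play'] (min_width=9, slack=1)
Line 5: ['ocean', 'was'] (min_width=9, slack=1)
Line 6: ['absolute'] (min_width=8, slack=2)
Line 7: ['corn', 'code'] (min_width=9, slack=1)
Line 8: ['box', 'large'] (min_width=9, slack=1)
Line 9: ['on'] (min_width=2, slack=8)

Answer: |in   black|
|fire  salt|
|old    any|
|page  play|
|ocean  was|
|absolute  |
|corn  code|
|box  large|
|on        |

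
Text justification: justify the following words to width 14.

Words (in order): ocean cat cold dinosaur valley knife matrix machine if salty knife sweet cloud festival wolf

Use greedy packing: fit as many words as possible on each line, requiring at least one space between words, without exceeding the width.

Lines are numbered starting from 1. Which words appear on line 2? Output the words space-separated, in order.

Line 1: ['ocean', 'cat', 'cold'] (min_width=14, slack=0)
Line 2: ['dinosaur'] (min_width=8, slack=6)
Line 3: ['valley', 'knife'] (min_width=12, slack=2)
Line 4: ['matrix', 'machine'] (min_width=14, slack=0)
Line 5: ['if', 'salty', 'knife'] (min_width=14, slack=0)
Line 6: ['sweet', 'cloud'] (min_width=11, slack=3)
Line 7: ['festival', 'wolf'] (min_width=13, slack=1)

Answer: dinosaur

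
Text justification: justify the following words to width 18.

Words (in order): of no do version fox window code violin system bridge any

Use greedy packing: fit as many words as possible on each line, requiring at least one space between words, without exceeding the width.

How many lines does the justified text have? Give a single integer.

Line 1: ['of', 'no', 'do', 'version'] (min_width=16, slack=2)
Line 2: ['fox', 'window', 'code'] (min_width=15, slack=3)
Line 3: ['violin', 'system'] (min_width=13, slack=5)
Line 4: ['bridge', 'any'] (min_width=10, slack=8)
Total lines: 4

Answer: 4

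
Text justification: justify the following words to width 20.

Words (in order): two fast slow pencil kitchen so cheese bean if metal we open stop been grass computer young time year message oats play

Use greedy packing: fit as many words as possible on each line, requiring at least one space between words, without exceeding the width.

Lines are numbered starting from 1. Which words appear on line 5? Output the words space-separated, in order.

Line 1: ['two', 'fast', 'slow', 'pencil'] (min_width=20, slack=0)
Line 2: ['kitchen', 'so', 'cheese'] (min_width=17, slack=3)
Line 3: ['bean', 'if', 'metal', 'we'] (min_width=16, slack=4)
Line 4: ['open', 'stop', 'been', 'grass'] (min_width=20, slack=0)
Line 5: ['computer', 'young', 'time'] (min_width=19, slack=1)
Line 6: ['year', 'message', 'oats'] (min_width=17, slack=3)
Line 7: ['play'] (min_width=4, slack=16)

Answer: computer young time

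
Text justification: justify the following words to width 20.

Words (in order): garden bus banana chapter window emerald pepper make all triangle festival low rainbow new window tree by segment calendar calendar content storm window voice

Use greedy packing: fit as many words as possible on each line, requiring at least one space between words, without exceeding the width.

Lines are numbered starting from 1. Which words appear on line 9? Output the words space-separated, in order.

Answer: storm window voice

Derivation:
Line 1: ['garden', 'bus', 'banana'] (min_width=17, slack=3)
Line 2: ['chapter', 'window'] (min_width=14, slack=6)
Line 3: ['emerald', 'pepper', 'make'] (min_width=19, slack=1)
Line 4: ['all', 'triangle'] (min_width=12, slack=8)
Line 5: ['festival', 'low', 'rainbow'] (min_width=20, slack=0)
Line 6: ['new', 'window', 'tree', 'by'] (min_width=18, slack=2)
Line 7: ['segment', 'calendar'] (min_width=16, slack=4)
Line 8: ['calendar', 'content'] (min_width=16, slack=4)
Line 9: ['storm', 'window', 'voice'] (min_width=18, slack=2)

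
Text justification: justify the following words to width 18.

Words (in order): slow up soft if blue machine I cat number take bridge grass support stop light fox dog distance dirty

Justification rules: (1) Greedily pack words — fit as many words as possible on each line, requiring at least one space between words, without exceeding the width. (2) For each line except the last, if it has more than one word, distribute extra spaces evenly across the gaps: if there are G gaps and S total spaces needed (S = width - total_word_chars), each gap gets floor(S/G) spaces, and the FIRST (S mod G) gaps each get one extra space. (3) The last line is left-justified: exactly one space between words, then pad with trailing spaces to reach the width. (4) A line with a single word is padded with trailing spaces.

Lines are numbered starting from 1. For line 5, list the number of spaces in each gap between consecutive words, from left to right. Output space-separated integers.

Line 1: ['slow', 'up', 'soft', 'if'] (min_width=15, slack=3)
Line 2: ['blue', 'machine', 'I', 'cat'] (min_width=18, slack=0)
Line 3: ['number', 'take', 'bridge'] (min_width=18, slack=0)
Line 4: ['grass', 'support', 'stop'] (min_width=18, slack=0)
Line 5: ['light', 'fox', 'dog'] (min_width=13, slack=5)
Line 6: ['distance', 'dirty'] (min_width=14, slack=4)

Answer: 4 3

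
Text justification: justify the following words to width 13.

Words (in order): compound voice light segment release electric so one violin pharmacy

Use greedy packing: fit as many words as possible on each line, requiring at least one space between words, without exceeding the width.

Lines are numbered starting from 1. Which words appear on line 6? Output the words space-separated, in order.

Line 1: ['compound'] (min_width=8, slack=5)
Line 2: ['voice', 'light'] (min_width=11, slack=2)
Line 3: ['segment'] (min_width=7, slack=6)
Line 4: ['release'] (min_width=7, slack=6)
Line 5: ['electric', 'so'] (min_width=11, slack=2)
Line 6: ['one', 'violin'] (min_width=10, slack=3)
Line 7: ['pharmacy'] (min_width=8, slack=5)

Answer: one violin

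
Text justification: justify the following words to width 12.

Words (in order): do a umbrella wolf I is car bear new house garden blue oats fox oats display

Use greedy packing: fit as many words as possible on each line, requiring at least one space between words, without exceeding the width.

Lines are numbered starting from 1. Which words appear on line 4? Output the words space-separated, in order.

Answer: car bear new

Derivation:
Line 1: ['do', 'a'] (min_width=4, slack=8)
Line 2: ['umbrella'] (min_width=8, slack=4)
Line 3: ['wolf', 'I', 'is'] (min_width=9, slack=3)
Line 4: ['car', 'bear', 'new'] (min_width=12, slack=0)
Line 5: ['house', 'garden'] (min_width=12, slack=0)
Line 6: ['blue', 'oats'] (min_width=9, slack=3)
Line 7: ['fox', 'oats'] (min_width=8, slack=4)
Line 8: ['display'] (min_width=7, slack=5)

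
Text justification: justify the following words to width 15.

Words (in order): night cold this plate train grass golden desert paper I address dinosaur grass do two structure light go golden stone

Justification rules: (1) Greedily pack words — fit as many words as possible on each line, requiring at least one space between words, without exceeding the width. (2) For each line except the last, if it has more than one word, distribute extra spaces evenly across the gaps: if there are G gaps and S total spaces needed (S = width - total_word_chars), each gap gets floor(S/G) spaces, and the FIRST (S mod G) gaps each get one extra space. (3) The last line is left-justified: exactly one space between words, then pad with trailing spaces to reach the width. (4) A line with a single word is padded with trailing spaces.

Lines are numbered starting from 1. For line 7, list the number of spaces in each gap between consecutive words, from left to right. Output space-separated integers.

Line 1: ['night', 'cold', 'this'] (min_width=15, slack=0)
Line 2: ['plate', 'train'] (min_width=11, slack=4)
Line 3: ['grass', 'golden'] (min_width=12, slack=3)
Line 4: ['desert', 'paper', 'I'] (min_width=14, slack=1)
Line 5: ['address'] (min_width=7, slack=8)
Line 6: ['dinosaur', 'grass'] (min_width=14, slack=1)
Line 7: ['do', 'two'] (min_width=6, slack=9)
Line 8: ['structure', 'light'] (min_width=15, slack=0)
Line 9: ['go', 'golden', 'stone'] (min_width=15, slack=0)

Answer: 10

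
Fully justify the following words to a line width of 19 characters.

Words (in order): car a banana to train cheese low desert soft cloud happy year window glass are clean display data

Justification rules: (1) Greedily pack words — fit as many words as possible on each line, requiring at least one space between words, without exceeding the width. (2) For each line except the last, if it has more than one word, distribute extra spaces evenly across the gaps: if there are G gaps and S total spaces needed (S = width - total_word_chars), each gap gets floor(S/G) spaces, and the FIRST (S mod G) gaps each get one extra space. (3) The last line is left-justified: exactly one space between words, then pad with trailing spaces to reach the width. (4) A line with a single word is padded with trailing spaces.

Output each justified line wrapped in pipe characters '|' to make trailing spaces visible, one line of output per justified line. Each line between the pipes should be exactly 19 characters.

Line 1: ['car', 'a', 'banana', 'to'] (min_width=15, slack=4)
Line 2: ['train', 'cheese', 'low'] (min_width=16, slack=3)
Line 3: ['desert', 'soft', 'cloud'] (min_width=17, slack=2)
Line 4: ['happy', 'year', 'window'] (min_width=17, slack=2)
Line 5: ['glass', 'are', 'clean'] (min_width=15, slack=4)
Line 6: ['display', 'data'] (min_width=12, slack=7)

Answer: |car   a  banana  to|
|train   cheese  low|
|desert  soft  cloud|
|happy  year  window|
|glass   are   clean|
|display data       |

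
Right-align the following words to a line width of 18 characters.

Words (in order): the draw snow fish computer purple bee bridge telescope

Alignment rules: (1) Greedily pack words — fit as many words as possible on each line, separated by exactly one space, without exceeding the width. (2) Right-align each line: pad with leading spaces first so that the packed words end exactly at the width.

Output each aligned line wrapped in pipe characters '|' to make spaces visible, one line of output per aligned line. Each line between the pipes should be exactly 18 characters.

Answer: |the draw snow fish|
|   computer purple|
|        bee bridge|
|         telescope|

Derivation:
Line 1: ['the', 'draw', 'snow', 'fish'] (min_width=18, slack=0)
Line 2: ['computer', 'purple'] (min_width=15, slack=3)
Line 3: ['bee', 'bridge'] (min_width=10, slack=8)
Line 4: ['telescope'] (min_width=9, slack=9)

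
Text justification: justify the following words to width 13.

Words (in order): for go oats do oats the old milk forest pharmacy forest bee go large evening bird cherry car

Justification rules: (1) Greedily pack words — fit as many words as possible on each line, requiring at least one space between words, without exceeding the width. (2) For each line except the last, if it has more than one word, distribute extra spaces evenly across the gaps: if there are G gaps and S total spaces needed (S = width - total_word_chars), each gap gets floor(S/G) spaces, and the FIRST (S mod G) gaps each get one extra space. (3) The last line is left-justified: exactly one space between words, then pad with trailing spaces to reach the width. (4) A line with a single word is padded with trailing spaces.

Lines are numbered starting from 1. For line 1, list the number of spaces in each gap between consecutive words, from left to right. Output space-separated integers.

Answer: 2 2

Derivation:
Line 1: ['for', 'go', 'oats'] (min_width=11, slack=2)
Line 2: ['do', 'oats', 'the'] (min_width=11, slack=2)
Line 3: ['old', 'milk'] (min_width=8, slack=5)
Line 4: ['forest'] (min_width=6, slack=7)
Line 5: ['pharmacy'] (min_width=8, slack=5)
Line 6: ['forest', 'bee', 'go'] (min_width=13, slack=0)
Line 7: ['large', 'evening'] (min_width=13, slack=0)
Line 8: ['bird', 'cherry'] (min_width=11, slack=2)
Line 9: ['car'] (min_width=3, slack=10)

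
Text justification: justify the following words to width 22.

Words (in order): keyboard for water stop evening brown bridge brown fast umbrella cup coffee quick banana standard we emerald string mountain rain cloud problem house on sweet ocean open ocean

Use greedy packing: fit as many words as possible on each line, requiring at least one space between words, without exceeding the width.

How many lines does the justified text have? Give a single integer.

Line 1: ['keyboard', 'for', 'water'] (min_width=18, slack=4)
Line 2: ['stop', 'evening', 'brown'] (min_width=18, slack=4)
Line 3: ['bridge', 'brown', 'fast'] (min_width=17, slack=5)
Line 4: ['umbrella', 'cup', 'coffee'] (min_width=19, slack=3)
Line 5: ['quick', 'banana', 'standard'] (min_width=21, slack=1)
Line 6: ['we', 'emerald', 'string'] (min_width=17, slack=5)
Line 7: ['mountain', 'rain', 'cloud'] (min_width=19, slack=3)
Line 8: ['problem', 'house', 'on', 'sweet'] (min_width=22, slack=0)
Line 9: ['ocean', 'open', 'ocean'] (min_width=16, slack=6)
Total lines: 9

Answer: 9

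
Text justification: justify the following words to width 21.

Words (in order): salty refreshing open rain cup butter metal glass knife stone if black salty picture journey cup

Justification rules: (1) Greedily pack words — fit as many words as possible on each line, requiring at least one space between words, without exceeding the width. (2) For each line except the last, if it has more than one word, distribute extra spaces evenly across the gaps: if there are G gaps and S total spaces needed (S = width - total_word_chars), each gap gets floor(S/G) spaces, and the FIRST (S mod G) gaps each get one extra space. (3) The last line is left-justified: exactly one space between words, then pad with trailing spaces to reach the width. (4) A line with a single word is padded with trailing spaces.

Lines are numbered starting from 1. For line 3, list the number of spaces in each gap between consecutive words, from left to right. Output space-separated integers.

Answer: 2 1 1

Derivation:
Line 1: ['salty', 'refreshing', 'open'] (min_width=21, slack=0)
Line 2: ['rain', 'cup', 'butter', 'metal'] (min_width=21, slack=0)
Line 3: ['glass', 'knife', 'stone', 'if'] (min_width=20, slack=1)
Line 4: ['black', 'salty', 'picture'] (min_width=19, slack=2)
Line 5: ['journey', 'cup'] (min_width=11, slack=10)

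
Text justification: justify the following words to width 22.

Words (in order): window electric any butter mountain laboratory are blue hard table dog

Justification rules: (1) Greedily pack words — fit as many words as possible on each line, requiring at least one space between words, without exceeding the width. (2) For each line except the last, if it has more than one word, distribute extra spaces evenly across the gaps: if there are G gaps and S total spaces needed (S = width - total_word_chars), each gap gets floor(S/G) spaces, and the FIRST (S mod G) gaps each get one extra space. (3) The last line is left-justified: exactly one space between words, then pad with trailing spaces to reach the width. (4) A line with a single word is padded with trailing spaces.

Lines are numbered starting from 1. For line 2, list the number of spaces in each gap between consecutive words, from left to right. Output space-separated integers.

Line 1: ['window', 'electric', 'any'] (min_width=19, slack=3)
Line 2: ['butter', 'mountain'] (min_width=15, slack=7)
Line 3: ['laboratory', 'are', 'blue'] (min_width=19, slack=3)
Line 4: ['hard', 'table', 'dog'] (min_width=14, slack=8)

Answer: 8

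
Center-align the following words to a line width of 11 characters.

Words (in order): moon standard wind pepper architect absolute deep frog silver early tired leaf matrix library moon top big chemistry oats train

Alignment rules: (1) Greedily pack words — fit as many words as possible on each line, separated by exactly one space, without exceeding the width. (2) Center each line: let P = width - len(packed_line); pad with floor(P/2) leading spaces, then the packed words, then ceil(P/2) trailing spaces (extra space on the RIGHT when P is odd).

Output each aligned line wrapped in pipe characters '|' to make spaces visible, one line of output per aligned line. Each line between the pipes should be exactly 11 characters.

Answer: |   moon    |
| standard  |
|wind pepper|
| architect |
| absolute  |
| deep frog |
|  silver   |
|early tired|
|leaf matrix|
|  library  |
| moon top  |
|    big    |
| chemistry |
|oats train |

Derivation:
Line 1: ['moon'] (min_width=4, slack=7)
Line 2: ['standard'] (min_width=8, slack=3)
Line 3: ['wind', 'pepper'] (min_width=11, slack=0)
Line 4: ['architect'] (min_width=9, slack=2)
Line 5: ['absolute'] (min_width=8, slack=3)
Line 6: ['deep', 'frog'] (min_width=9, slack=2)
Line 7: ['silver'] (min_width=6, slack=5)
Line 8: ['early', 'tired'] (min_width=11, slack=0)
Line 9: ['leaf', 'matrix'] (min_width=11, slack=0)
Line 10: ['library'] (min_width=7, slack=4)
Line 11: ['moon', 'top'] (min_width=8, slack=3)
Line 12: ['big'] (min_width=3, slack=8)
Line 13: ['chemistry'] (min_width=9, slack=2)
Line 14: ['oats', 'train'] (min_width=10, slack=1)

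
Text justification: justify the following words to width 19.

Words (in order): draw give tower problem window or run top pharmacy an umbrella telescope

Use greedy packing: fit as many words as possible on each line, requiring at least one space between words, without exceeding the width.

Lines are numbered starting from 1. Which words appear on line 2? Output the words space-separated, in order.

Answer: problem window or

Derivation:
Line 1: ['draw', 'give', 'tower'] (min_width=15, slack=4)
Line 2: ['problem', 'window', 'or'] (min_width=17, slack=2)
Line 3: ['run', 'top', 'pharmacy', 'an'] (min_width=19, slack=0)
Line 4: ['umbrella', 'telescope'] (min_width=18, slack=1)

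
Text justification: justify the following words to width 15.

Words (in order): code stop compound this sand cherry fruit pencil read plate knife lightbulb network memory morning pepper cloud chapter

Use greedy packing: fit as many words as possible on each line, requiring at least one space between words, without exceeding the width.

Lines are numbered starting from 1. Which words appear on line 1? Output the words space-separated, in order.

Line 1: ['code', 'stop'] (min_width=9, slack=6)
Line 2: ['compound', 'this'] (min_width=13, slack=2)
Line 3: ['sand', 'cherry'] (min_width=11, slack=4)
Line 4: ['fruit', 'pencil'] (min_width=12, slack=3)
Line 5: ['read', 'plate'] (min_width=10, slack=5)
Line 6: ['knife', 'lightbulb'] (min_width=15, slack=0)
Line 7: ['network', 'memory'] (min_width=14, slack=1)
Line 8: ['morning', 'pepper'] (min_width=14, slack=1)
Line 9: ['cloud', 'chapter'] (min_width=13, slack=2)

Answer: code stop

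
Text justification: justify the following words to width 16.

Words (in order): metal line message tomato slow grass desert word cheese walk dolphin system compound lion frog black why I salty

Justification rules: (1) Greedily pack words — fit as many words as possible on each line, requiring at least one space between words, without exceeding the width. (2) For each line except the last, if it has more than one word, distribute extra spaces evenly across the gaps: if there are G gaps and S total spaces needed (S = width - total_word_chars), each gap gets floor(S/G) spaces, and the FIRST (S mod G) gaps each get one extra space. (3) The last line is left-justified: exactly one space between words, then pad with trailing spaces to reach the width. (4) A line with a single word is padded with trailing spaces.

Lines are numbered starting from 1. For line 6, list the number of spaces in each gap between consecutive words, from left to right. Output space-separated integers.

Line 1: ['metal', 'line'] (min_width=10, slack=6)
Line 2: ['message', 'tomato'] (min_width=14, slack=2)
Line 3: ['slow', 'grass'] (min_width=10, slack=6)
Line 4: ['desert', 'word'] (min_width=11, slack=5)
Line 5: ['cheese', 'walk'] (min_width=11, slack=5)
Line 6: ['dolphin', 'system'] (min_width=14, slack=2)
Line 7: ['compound', 'lion'] (min_width=13, slack=3)
Line 8: ['frog', 'black', 'why', 'I'] (min_width=16, slack=0)
Line 9: ['salty'] (min_width=5, slack=11)

Answer: 3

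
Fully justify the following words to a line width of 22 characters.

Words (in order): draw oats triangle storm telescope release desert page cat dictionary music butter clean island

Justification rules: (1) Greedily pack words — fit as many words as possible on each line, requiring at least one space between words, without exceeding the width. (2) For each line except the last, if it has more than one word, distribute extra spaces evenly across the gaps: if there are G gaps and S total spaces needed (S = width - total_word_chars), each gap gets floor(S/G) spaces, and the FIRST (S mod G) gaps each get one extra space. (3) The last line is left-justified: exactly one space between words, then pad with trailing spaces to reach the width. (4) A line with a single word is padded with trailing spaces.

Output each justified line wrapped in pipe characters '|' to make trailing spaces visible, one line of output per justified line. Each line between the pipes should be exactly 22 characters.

Line 1: ['draw', 'oats', 'triangle'] (min_width=18, slack=4)
Line 2: ['storm', 'telescope'] (min_width=15, slack=7)
Line 3: ['release', 'desert', 'page'] (min_width=19, slack=3)
Line 4: ['cat', 'dictionary', 'music'] (min_width=20, slack=2)
Line 5: ['butter', 'clean', 'island'] (min_width=19, slack=3)

Answer: |draw   oats   triangle|
|storm        telescope|
|release   desert  page|
|cat  dictionary  music|
|butter clean island   |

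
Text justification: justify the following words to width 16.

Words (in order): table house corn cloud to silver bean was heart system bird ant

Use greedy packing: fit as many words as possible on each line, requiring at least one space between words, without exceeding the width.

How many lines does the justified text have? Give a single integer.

Answer: 4

Derivation:
Line 1: ['table', 'house', 'corn'] (min_width=16, slack=0)
Line 2: ['cloud', 'to', 'silver'] (min_width=15, slack=1)
Line 3: ['bean', 'was', 'heart'] (min_width=14, slack=2)
Line 4: ['system', 'bird', 'ant'] (min_width=15, slack=1)
Total lines: 4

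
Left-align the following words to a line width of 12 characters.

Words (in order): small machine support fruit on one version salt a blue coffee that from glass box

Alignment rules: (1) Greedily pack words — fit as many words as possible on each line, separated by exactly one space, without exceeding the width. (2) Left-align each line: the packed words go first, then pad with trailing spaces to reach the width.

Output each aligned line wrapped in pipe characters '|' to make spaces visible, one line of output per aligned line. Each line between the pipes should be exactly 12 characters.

Line 1: ['small'] (min_width=5, slack=7)
Line 2: ['machine'] (min_width=7, slack=5)
Line 3: ['support'] (min_width=7, slack=5)
Line 4: ['fruit', 'on', 'one'] (min_width=12, slack=0)
Line 5: ['version', 'salt'] (min_width=12, slack=0)
Line 6: ['a', 'blue'] (min_width=6, slack=6)
Line 7: ['coffee', 'that'] (min_width=11, slack=1)
Line 8: ['from', 'glass'] (min_width=10, slack=2)
Line 9: ['box'] (min_width=3, slack=9)

Answer: |small       |
|machine     |
|support     |
|fruit on one|
|version salt|
|a blue      |
|coffee that |
|from glass  |
|box         |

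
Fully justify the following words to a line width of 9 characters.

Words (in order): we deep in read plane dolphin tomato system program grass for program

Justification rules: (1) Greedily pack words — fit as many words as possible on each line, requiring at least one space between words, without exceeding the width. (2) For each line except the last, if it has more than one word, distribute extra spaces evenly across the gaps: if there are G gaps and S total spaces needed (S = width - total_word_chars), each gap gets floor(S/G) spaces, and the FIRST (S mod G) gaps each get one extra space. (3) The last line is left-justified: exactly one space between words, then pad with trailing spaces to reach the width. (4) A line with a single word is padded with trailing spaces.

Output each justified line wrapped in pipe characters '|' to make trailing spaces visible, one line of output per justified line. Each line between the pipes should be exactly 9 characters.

Line 1: ['we', 'deep'] (min_width=7, slack=2)
Line 2: ['in', 'read'] (min_width=7, slack=2)
Line 3: ['plane'] (min_width=5, slack=4)
Line 4: ['dolphin'] (min_width=7, slack=2)
Line 5: ['tomato'] (min_width=6, slack=3)
Line 6: ['system'] (min_width=6, slack=3)
Line 7: ['program'] (min_width=7, slack=2)
Line 8: ['grass', 'for'] (min_width=9, slack=0)
Line 9: ['program'] (min_width=7, slack=2)

Answer: |we   deep|
|in   read|
|plane    |
|dolphin  |
|tomato   |
|system   |
|program  |
|grass for|
|program  |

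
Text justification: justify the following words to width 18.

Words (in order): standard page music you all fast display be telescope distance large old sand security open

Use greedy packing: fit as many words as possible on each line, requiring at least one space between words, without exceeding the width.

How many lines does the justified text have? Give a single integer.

Answer: 6

Derivation:
Line 1: ['standard', 'page'] (min_width=13, slack=5)
Line 2: ['music', 'you', 'all', 'fast'] (min_width=18, slack=0)
Line 3: ['display', 'be'] (min_width=10, slack=8)
Line 4: ['telescope', 'distance'] (min_width=18, slack=0)
Line 5: ['large', 'old', 'sand'] (min_width=14, slack=4)
Line 6: ['security', 'open'] (min_width=13, slack=5)
Total lines: 6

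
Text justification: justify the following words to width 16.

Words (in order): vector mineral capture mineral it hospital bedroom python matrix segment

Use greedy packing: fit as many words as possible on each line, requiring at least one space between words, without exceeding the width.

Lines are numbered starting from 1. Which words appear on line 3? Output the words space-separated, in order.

Line 1: ['vector', 'mineral'] (min_width=14, slack=2)
Line 2: ['capture', 'mineral'] (min_width=15, slack=1)
Line 3: ['it', 'hospital'] (min_width=11, slack=5)
Line 4: ['bedroom', 'python'] (min_width=14, slack=2)
Line 5: ['matrix', 'segment'] (min_width=14, slack=2)

Answer: it hospital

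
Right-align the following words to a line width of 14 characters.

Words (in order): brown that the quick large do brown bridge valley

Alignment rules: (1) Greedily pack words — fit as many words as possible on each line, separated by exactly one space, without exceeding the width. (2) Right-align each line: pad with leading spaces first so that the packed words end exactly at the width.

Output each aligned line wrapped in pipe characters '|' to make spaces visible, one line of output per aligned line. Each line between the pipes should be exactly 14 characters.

Line 1: ['brown', 'that', 'the'] (min_width=14, slack=0)
Line 2: ['quick', 'large', 'do'] (min_width=14, slack=0)
Line 3: ['brown', 'bridge'] (min_width=12, slack=2)
Line 4: ['valley'] (min_width=6, slack=8)

Answer: |brown that the|
|quick large do|
|  brown bridge|
|        valley|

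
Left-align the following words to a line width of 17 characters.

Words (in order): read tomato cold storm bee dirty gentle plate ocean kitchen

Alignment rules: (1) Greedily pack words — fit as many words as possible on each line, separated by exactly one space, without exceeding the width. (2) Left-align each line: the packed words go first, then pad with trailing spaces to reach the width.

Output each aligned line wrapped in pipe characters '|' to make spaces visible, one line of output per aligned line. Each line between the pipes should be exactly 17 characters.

Answer: |read tomato cold |
|storm bee dirty  |
|gentle plate     |
|ocean kitchen    |

Derivation:
Line 1: ['read', 'tomato', 'cold'] (min_width=16, slack=1)
Line 2: ['storm', 'bee', 'dirty'] (min_width=15, slack=2)
Line 3: ['gentle', 'plate'] (min_width=12, slack=5)
Line 4: ['ocean', 'kitchen'] (min_width=13, slack=4)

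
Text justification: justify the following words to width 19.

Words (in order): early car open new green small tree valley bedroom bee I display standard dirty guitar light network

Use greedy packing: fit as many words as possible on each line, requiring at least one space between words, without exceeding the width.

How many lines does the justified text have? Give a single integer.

Line 1: ['early', 'car', 'open', 'new'] (min_width=18, slack=1)
Line 2: ['green', 'small', 'tree'] (min_width=16, slack=3)
Line 3: ['valley', 'bedroom', 'bee'] (min_width=18, slack=1)
Line 4: ['I', 'display', 'standard'] (min_width=18, slack=1)
Line 5: ['dirty', 'guitar', 'light'] (min_width=18, slack=1)
Line 6: ['network'] (min_width=7, slack=12)
Total lines: 6

Answer: 6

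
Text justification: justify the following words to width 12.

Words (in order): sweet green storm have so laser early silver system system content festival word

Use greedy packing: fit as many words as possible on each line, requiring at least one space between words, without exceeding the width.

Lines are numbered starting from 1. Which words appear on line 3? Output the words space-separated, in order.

Line 1: ['sweet', 'green'] (min_width=11, slack=1)
Line 2: ['storm', 'have'] (min_width=10, slack=2)
Line 3: ['so', 'laser'] (min_width=8, slack=4)
Line 4: ['early', 'silver'] (min_width=12, slack=0)
Line 5: ['system'] (min_width=6, slack=6)
Line 6: ['system'] (min_width=6, slack=6)
Line 7: ['content'] (min_width=7, slack=5)
Line 8: ['festival'] (min_width=8, slack=4)
Line 9: ['word'] (min_width=4, slack=8)

Answer: so laser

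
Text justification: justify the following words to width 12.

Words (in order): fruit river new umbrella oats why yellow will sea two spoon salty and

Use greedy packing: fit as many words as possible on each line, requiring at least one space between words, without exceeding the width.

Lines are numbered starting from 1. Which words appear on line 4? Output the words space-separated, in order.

Line 1: ['fruit', 'river'] (min_width=11, slack=1)
Line 2: ['new', 'umbrella'] (min_width=12, slack=0)
Line 3: ['oats', 'why'] (min_width=8, slack=4)
Line 4: ['yellow', 'will'] (min_width=11, slack=1)
Line 5: ['sea', 'two'] (min_width=7, slack=5)
Line 6: ['spoon', 'salty'] (min_width=11, slack=1)
Line 7: ['and'] (min_width=3, slack=9)

Answer: yellow will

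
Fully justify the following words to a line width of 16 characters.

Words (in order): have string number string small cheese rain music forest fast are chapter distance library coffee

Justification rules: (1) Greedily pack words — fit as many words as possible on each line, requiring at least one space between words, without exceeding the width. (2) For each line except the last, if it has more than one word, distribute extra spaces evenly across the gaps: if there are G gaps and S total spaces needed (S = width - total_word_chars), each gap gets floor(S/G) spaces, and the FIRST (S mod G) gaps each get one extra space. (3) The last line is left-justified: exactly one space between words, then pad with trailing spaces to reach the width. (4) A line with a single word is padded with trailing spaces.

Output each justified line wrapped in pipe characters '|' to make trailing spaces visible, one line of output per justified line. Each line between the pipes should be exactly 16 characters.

Answer: |have      string|
|number    string|
|small     cheese|
|rain       music|
|forest  fast are|
|chapter distance|
|library coffee  |

Derivation:
Line 1: ['have', 'string'] (min_width=11, slack=5)
Line 2: ['number', 'string'] (min_width=13, slack=3)
Line 3: ['small', 'cheese'] (min_width=12, slack=4)
Line 4: ['rain', 'music'] (min_width=10, slack=6)
Line 5: ['forest', 'fast', 'are'] (min_width=15, slack=1)
Line 6: ['chapter', 'distance'] (min_width=16, slack=0)
Line 7: ['library', 'coffee'] (min_width=14, slack=2)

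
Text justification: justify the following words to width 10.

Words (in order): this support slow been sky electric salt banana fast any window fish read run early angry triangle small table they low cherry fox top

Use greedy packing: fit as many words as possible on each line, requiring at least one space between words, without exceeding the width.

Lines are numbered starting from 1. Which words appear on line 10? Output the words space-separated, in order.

Answer: fish read

Derivation:
Line 1: ['this'] (min_width=4, slack=6)
Line 2: ['support'] (min_width=7, slack=3)
Line 3: ['slow', 'been'] (min_width=9, slack=1)
Line 4: ['sky'] (min_width=3, slack=7)
Line 5: ['electric'] (min_width=8, slack=2)
Line 6: ['salt'] (min_width=4, slack=6)
Line 7: ['banana'] (min_width=6, slack=4)
Line 8: ['fast', 'any'] (min_width=8, slack=2)
Line 9: ['window'] (min_width=6, slack=4)
Line 10: ['fish', 'read'] (min_width=9, slack=1)
Line 11: ['run', 'early'] (min_width=9, slack=1)
Line 12: ['angry'] (min_width=5, slack=5)
Line 13: ['triangle'] (min_width=8, slack=2)
Line 14: ['small'] (min_width=5, slack=5)
Line 15: ['table', 'they'] (min_width=10, slack=0)
Line 16: ['low', 'cherry'] (min_width=10, slack=0)
Line 17: ['fox', 'top'] (min_width=7, slack=3)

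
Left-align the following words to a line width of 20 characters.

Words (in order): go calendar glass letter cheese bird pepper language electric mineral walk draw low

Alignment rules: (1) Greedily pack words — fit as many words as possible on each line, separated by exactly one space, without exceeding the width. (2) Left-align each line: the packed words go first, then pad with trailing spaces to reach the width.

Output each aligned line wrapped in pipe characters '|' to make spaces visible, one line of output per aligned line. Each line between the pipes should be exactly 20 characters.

Answer: |go calendar glass   |
|letter cheese bird  |
|pepper language     |
|electric mineral    |
|walk draw low       |

Derivation:
Line 1: ['go', 'calendar', 'glass'] (min_width=17, slack=3)
Line 2: ['letter', 'cheese', 'bird'] (min_width=18, slack=2)
Line 3: ['pepper', 'language'] (min_width=15, slack=5)
Line 4: ['electric', 'mineral'] (min_width=16, slack=4)
Line 5: ['walk', 'draw', 'low'] (min_width=13, slack=7)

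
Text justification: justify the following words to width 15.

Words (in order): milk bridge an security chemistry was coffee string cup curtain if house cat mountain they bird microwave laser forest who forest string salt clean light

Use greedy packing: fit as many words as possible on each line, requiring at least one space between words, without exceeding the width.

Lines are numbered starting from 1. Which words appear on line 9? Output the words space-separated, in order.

Answer: laser forest

Derivation:
Line 1: ['milk', 'bridge', 'an'] (min_width=14, slack=1)
Line 2: ['security'] (min_width=8, slack=7)
Line 3: ['chemistry', 'was'] (min_width=13, slack=2)
Line 4: ['coffee', 'string'] (min_width=13, slack=2)
Line 5: ['cup', 'curtain', 'if'] (min_width=14, slack=1)
Line 6: ['house', 'cat'] (min_width=9, slack=6)
Line 7: ['mountain', 'they'] (min_width=13, slack=2)
Line 8: ['bird', 'microwave'] (min_width=14, slack=1)
Line 9: ['laser', 'forest'] (min_width=12, slack=3)
Line 10: ['who', 'forest'] (min_width=10, slack=5)
Line 11: ['string', 'salt'] (min_width=11, slack=4)
Line 12: ['clean', 'light'] (min_width=11, slack=4)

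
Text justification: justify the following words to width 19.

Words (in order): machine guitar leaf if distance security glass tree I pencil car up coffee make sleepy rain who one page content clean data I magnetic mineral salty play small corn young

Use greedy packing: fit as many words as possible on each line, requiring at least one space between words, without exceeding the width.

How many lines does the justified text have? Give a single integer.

Line 1: ['machine', 'guitar', 'leaf'] (min_width=19, slack=0)
Line 2: ['if', 'distance'] (min_width=11, slack=8)
Line 3: ['security', 'glass', 'tree'] (min_width=19, slack=0)
Line 4: ['I', 'pencil', 'car', 'up'] (min_width=15, slack=4)
Line 5: ['coffee', 'make', 'sleepy'] (min_width=18, slack=1)
Line 6: ['rain', 'who', 'one', 'page'] (min_width=17, slack=2)
Line 7: ['content', 'clean', 'data'] (min_width=18, slack=1)
Line 8: ['I', 'magnetic', 'mineral'] (min_width=18, slack=1)
Line 9: ['salty', 'play', 'small'] (min_width=16, slack=3)
Line 10: ['corn', 'young'] (min_width=10, slack=9)
Total lines: 10

Answer: 10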